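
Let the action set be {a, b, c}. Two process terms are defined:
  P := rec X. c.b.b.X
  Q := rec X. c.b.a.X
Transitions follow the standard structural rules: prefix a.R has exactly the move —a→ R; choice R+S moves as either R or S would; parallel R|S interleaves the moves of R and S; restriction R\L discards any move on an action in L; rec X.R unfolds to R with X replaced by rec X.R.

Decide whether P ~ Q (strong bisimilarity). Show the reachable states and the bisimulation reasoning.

P ≁ Q

LTS(P): 3 reachable states
  p0 = rec X. c.b.b.X :: ··c··> p1
  p1 = b.b.(rec X. c.b.b.X) :: ··b··> p2
  p2 = b.(rec X. c.b.b.X) :: ··b··> p0
LTS(Q): 3 reachable states
  q0 = rec X. c.b.a.X :: ··c··> q1
  q1 = b.a.(rec X. c.b.a.X) :: ··b··> q2
  q2 = a.(rec X. c.b.a.X) :: ··a··> q0
Partition-refinement fixed point:
  B0 = {p0}
  B1 = {p1}
  B2 = {p2}
  B3 = {q0}
  B4 = {q1}
  B5 = {q2}
p0 ∈ B0, q0 ∈ B3 → different blocks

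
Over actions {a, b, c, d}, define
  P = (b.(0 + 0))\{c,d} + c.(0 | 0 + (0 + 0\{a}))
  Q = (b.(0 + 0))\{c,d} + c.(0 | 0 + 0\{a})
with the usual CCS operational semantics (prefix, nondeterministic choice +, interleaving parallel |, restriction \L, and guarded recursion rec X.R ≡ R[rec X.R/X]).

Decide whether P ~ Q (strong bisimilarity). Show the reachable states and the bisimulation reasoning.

P's transition system — 3 states:
  m0 = (b.(0 + 0))\{c,d} + c.(0 | 0 + (0 + 0\{a})) → ··b··> m1, ··c··> m2
  m1 = (0 + 0)\{c,d} → ∅
  m2 = 0 | 0 + (0 + 0\{a}) → ∅
Q's transition system — 3 states:
  n0 = (b.(0 + 0))\{c,d} + c.(0 | 0 + 0\{a}) → ··b··> n1, ··c··> n2
  n1 = (0 + 0)\{c,d} → ∅
  n2 = 0 | 0 + 0\{a} → ∅
Partition-refinement fixed point:
  B0 = {m0, n0}
  B1 = {m1, m2, n1, n2}
m0 ∈ B0, n0 ∈ B0 → same block

YES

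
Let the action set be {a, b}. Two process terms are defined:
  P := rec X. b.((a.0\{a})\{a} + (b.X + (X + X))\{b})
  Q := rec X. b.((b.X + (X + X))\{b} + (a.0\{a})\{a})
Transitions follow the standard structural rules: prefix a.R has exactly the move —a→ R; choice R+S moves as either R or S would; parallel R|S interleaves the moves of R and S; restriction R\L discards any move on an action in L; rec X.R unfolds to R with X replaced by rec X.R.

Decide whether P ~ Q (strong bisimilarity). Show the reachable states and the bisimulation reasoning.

YES

LTS(P): 2 reachable states
  u0 = rec X. b.((a.0\{a})\{a} + (b.X + (X + X))\{b}) | =b=> u1
  u1 = (a.0\{a})\{a} + (b.(rec X. b.((a.0\{a})\{a} + (b.X + (X + X))\{b})) + ((rec X. b.((a.0\{a})\{a} + (b.X + (X + X))\{b})) + (rec X. b.((a.0\{a})\{a} + (b.X + (X + X))\{b}))))\{b} | (no moves)
LTS(Q): 2 reachable states
  v0 = rec X. b.((b.X + (X + X))\{b} + (a.0\{a})\{a}) | =b=> v1
  v1 = (b.(rec X. b.((b.X + (X + X))\{b} + (a.0\{a})\{a})) + ((rec X. b.((b.X + (X + X))\{b} + (a.0\{a})\{a})) + (rec X. b.((b.X + (X + X))\{b} + (a.0\{a})\{a}))))\{b} + (a.0\{a})\{a} | (no moves)
Coarsest stable partition (strong bisimilarity classes):
  B0 = {u0, v0}
  B1 = {u1, v1}
u0 ∈ B0, v0 ∈ B0 → same block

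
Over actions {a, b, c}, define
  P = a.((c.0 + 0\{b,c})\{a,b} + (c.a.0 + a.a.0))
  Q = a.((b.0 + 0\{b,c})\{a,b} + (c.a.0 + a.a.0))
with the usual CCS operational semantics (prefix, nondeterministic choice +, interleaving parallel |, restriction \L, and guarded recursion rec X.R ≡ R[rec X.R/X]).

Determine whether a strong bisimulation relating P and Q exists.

P ≁ Q

LTS(P): 5 reachable states
  m0 = a.((c.0 + 0\{b,c})\{a,b} + (c.a.0 + a.a.0)) ⊢ -a-> m1
  m1 = (c.0 + 0\{b,c})\{a,b} + (c.a.0 + a.a.0) ⊢ -a-> m2, -c-> m2, -c-> m3
  m2 = a.0 ⊢ -a-> m4
  m3 = 0\{a,b} ⊢ stopped
  m4 = 0 ⊢ stopped
LTS(Q): 4 reachable states
  n0 = a.((b.0 + 0\{b,c})\{a,b} + (c.a.0 + a.a.0)) ⊢ -a-> n1
  n1 = (b.0 + 0\{b,c})\{a,b} + (c.a.0 + a.a.0) ⊢ -a-> n2, -c-> n2
  n2 = a.0 ⊢ -a-> n3
  n3 = 0 ⊢ stopped
Bisimilarity quotient blocks:
  B0 = {m0}
  B1 = {m1}
  B2 = {m3, m4, n3}
  B3 = {m2, n2}
  B4 = {n0}
  B5 = {n1}
m0 ∈ B0, n0 ∈ B4 → different blocks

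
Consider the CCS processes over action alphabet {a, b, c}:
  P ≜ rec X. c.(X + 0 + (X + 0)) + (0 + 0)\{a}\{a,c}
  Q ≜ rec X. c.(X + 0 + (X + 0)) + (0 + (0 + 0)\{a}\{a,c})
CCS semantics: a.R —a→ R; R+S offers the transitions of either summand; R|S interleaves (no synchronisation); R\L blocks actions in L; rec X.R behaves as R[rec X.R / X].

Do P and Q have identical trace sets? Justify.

Reachable graph of P (2 states):
  p0 = rec X. c.(X + 0 + (X + 0)) + (0 + 0)\{a}\{a,c} → =c=> p1
  p1 = (rec X. c.(X + 0 + (X + 0)) + (0 + 0)\{a}\{a,c}) + 0 + ((rec X. c.(X + 0 + (X + 0)) + (0 + 0)\{a}\{a,c}) + 0) → =c=> p1
Reachable graph of Q (2 states):
  q0 = rec X. c.(X + 0 + (X + 0)) + (0 + (0 + 0)\{a}\{a,c}) → =c=> q1
  q1 = (rec X. c.(X + 0 + (X + 0)) + (0 + (0 + 0)\{a}\{a,c})) + 0 + ((rec X. c.(X + 0 + (X + 0)) + (0 + (0 + 0)\{a}\{a,c})) + 0) → =c=> q1
Partition-refinement fixed point:
  B0 = {p0, p1, q0, q1}
p0 ∈ B0, q0 ∈ B0 → same block
Bisimilar ⇒ trace-equivalent.

YES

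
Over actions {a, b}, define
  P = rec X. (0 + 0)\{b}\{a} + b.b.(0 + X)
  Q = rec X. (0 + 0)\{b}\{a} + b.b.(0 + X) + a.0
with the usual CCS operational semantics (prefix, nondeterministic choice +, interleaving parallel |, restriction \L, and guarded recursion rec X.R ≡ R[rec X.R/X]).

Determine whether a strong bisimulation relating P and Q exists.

NO

P's transition system — 3 states:
  s0 = rec X. (0 + 0)\{b}\{a} + b.b.(0 + X) has moves ··b··> s1
  s1 = b.(0 + (rec X. (0 + 0)\{b}\{a} + b.b.(0 + X))) has moves ··b··> s2
  s2 = 0 + (rec X. (0 + 0)\{b}\{a} + b.b.(0 + X)) has moves ··b··> s1
Q's transition system — 4 states:
  t0 = rec X. (0 + 0)\{b}\{a} + b.b.(0 + X) + a.0 has moves ··a··> t1, ··b··> t2
  t1 = 0 has moves deadlocked
  t2 = b.(0 + (rec X. (0 + 0)\{b}\{a} + b.b.(0 + X) + a.0)) has moves ··b··> t3
  t3 = 0 + (rec X. (0 + 0)\{b}\{a} + b.b.(0 + X) + a.0) has moves ··a··> t1, ··b··> t2
Bisimilarity quotient blocks:
  B0 = {s0, s1, s2}
  B1 = {t0, t3}
  B2 = {t1}
  B3 = {t2}
s0 ∈ B0, t0 ∈ B1 → different blocks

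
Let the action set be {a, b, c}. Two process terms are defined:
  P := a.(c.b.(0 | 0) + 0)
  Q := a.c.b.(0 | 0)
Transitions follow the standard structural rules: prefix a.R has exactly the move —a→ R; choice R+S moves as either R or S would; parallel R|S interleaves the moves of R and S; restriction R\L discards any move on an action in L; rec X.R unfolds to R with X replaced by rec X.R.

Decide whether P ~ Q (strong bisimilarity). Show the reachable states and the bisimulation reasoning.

P ~ Q

Reachable graph of P (4 states):
  s0 = a.(c.b.(0 | 0) + 0) ⊢ =a=> s1
  s1 = c.b.(0 | 0) + 0 ⊢ =c=> s2
  s2 = b.(0 | 0) ⊢ =b=> s3
  s3 = 0 | 0 ⊢ (no moves)
Reachable graph of Q (4 states):
  t0 = a.c.b.(0 | 0) ⊢ =a=> t1
  t1 = c.b.(0 | 0) ⊢ =c=> t2
  t2 = b.(0 | 0) ⊢ =b=> t3
  t3 = 0 | 0 ⊢ (no moves)
Bisimilarity quotient blocks:
  B0 = {s0, t0}
  B1 = {s1, t1}
  B2 = {s2, t2}
  B3 = {s3, t3}
s0 ∈ B0, t0 ∈ B0 → same block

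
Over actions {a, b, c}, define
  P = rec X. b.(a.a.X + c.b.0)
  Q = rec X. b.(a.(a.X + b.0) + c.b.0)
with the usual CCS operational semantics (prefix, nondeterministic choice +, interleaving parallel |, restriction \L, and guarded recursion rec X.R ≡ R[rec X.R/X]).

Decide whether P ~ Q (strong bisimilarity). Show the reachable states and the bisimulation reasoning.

not bisimilar

P's transition system — 5 states:
  u0 = rec X. b.(a.a.X + c.b.0) :: ··b··> u1
  u1 = a.a.(rec X. b.(a.a.X + c.b.0)) + c.b.0 :: ··a··> u2, ··c··> u3
  u2 = a.(rec X. b.(a.a.X + c.b.0)) :: ··a··> u0
  u3 = b.0 :: ··b··> u4
  u4 = 0 :: ·
Q's transition system — 5 states:
  v0 = rec X. b.(a.(a.X + b.0) + c.b.0) :: ··b··> v1
  v1 = a.(a.(rec X. b.(a.(a.X + b.0) + c.b.0)) + b.0) + c.b.0 :: ··a··> v2, ··c··> v3
  v2 = a.(rec X. b.(a.(a.X + b.0) + c.b.0)) + b.0 :: ··a··> v0, ··b··> v4
  v3 = b.0 :: ··b··> v4
  v4 = 0 :: ·
Partition-refinement fixed point:
  B0 = {u0}
  B1 = {u1}
  B2 = {u2}
  B3 = {u3, v3}
  B4 = {u4, v4}
  B5 = {v0}
  B6 = {v1}
  B7 = {v2}
u0 ∈ B0, v0 ∈ B5 → different blocks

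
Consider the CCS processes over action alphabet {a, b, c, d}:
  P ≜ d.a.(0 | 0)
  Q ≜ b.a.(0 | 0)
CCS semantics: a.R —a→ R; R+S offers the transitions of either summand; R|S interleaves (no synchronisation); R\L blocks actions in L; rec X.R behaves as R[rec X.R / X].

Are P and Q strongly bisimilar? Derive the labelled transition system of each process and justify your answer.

Reachable graph of P (3 states):
  p0 = d.a.(0 | 0) :: --d--▸ p1
  p1 = a.(0 | 0) :: --a--▸ p2
  p2 = 0 | 0 :: ·
Reachable graph of Q (3 states):
  q0 = b.a.(0 | 0) :: --b--▸ q1
  q1 = a.(0 | 0) :: --a--▸ q2
  q2 = 0 | 0 :: ·
Partition-refinement fixed point:
  B0 = {p0}
  B1 = {p1, q1}
  B2 = {p2, q2}
  B3 = {q0}
p0 ∈ B0, q0 ∈ B3 → different blocks

NO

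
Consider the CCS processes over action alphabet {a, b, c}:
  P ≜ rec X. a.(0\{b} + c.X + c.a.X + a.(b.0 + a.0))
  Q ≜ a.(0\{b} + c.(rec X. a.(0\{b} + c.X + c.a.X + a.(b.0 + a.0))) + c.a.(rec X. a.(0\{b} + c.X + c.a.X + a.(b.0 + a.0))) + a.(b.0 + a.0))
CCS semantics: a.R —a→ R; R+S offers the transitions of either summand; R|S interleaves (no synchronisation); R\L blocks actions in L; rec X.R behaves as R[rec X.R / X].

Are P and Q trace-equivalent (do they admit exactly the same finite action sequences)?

trace-equivalent

LTS(P): 5 reachable states
  u0 = rec X. a.(0\{b} + c.X + c.a.X + a.(b.0 + a.0)) | ··a··> u1
  u1 = 0\{b} + c.(rec X. a.(0\{b} + c.X + c.a.X + a.(b.0 + a.0))) + c.a.(rec X. a.(0\{b} + c.X + c.a.X + a.(b.0 + a.0))) + a.(b.0 + a.0) | ··a··> u2, ··c··> u0, ··c··> u3
  u2 = b.0 + a.0 | ··a··> u4, ··b··> u4
  u3 = a.(rec X. a.(0\{b} + c.X + c.a.X + a.(b.0 + a.0))) | ··a··> u0
  u4 = 0 | ∅
LTS(Q): 6 reachable states
  v0 = a.(0\{b} + c.(rec X. a.(0\{b} + c.X + c.a.X + a.(b.0 + a.0))) + c.a.(rec X. a.(0\{b} + c.X + c.a.X + a.(b.0 + a.0))) + a.(b.0 + a.0)) | ··a··> v1
  v1 = 0\{b} + c.(rec X. a.(0\{b} + c.X + c.a.X + a.(b.0 + a.0))) + c.a.(rec X. a.(0\{b} + c.X + c.a.X + a.(b.0 + a.0))) + a.(b.0 + a.0) | ··a··> v2, ··c··> v3, ··c··> v4
  v2 = b.0 + a.0 | ··a··> v5, ··b··> v5
  v3 = a.(rec X. a.(0\{b} + c.X + c.a.X + a.(b.0 + a.0))) | ··a··> v4
  v4 = rec X. a.(0\{b} + c.X + c.a.X + a.(b.0 + a.0)) | ··a··> v1
  v5 = 0 | ∅
Bisimilarity quotient blocks:
  B0 = {u0, v0, v4}
  B1 = {u1, v1}
  B2 = {u2, v2}
  B3 = {u4, v5}
  B4 = {u3, v3}
u0 ∈ B0, v0 ∈ B0 → same block
Bisimilar ⇒ trace-equivalent.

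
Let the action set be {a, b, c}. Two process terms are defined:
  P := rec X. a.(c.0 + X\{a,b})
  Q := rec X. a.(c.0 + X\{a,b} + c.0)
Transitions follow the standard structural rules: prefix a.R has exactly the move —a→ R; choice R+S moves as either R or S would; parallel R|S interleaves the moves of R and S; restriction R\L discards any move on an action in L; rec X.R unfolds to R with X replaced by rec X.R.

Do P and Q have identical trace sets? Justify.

YES

LTS(P): 3 reachable states
  u0 = rec X. a.(c.0 + X\{a,b}) ⊢ --a--▸ u1
  u1 = c.0 + (rec X. a.(c.0 + X\{a,b}))\{a,b} ⊢ --c--▸ u2
  u2 = 0 ⊢ ·
LTS(Q): 3 reachable states
  v0 = rec X. a.(c.0 + X\{a,b} + c.0) ⊢ --a--▸ v1
  v1 = c.0 + (rec X. a.(c.0 + X\{a,b} + c.0))\{a,b} + c.0 ⊢ --c--▸ v2
  v2 = 0 ⊢ ·
Partition-refinement fixed point:
  B0 = {u0, v0}
  B1 = {u1, v1}
  B2 = {u2, v2}
u0 ∈ B0, v0 ∈ B0 → same block
Bisimilar ⇒ trace-equivalent.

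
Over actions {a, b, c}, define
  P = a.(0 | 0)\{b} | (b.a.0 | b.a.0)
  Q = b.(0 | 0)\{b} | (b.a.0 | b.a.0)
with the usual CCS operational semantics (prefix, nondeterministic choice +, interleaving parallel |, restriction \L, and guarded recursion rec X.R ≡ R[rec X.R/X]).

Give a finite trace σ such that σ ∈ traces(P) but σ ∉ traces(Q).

a

P's transition system — 18 states:
  m0 = a.(0 | 0)\{b} | (b.a.0 | b.a.0) has moves -a-> m1, -b-> m2, -b-> m3
  m1 = (0 | 0)\{b} | (b.a.0 | b.a.0) has moves -b-> m4, -b-> m5
  m2 = a.(0 | 0)\{b} | (a.0 | b.a.0) has moves -a-> m4, -a-> m6, -b-> m7
  m3 = a.(0 | 0)\{b} | (b.a.0 | a.0) has moves -a-> m5, -a-> m8, -b-> m7
  m4 = (0 | 0)\{b} | (a.0 | b.a.0) has moves -a-> m9, -b-> m10
  m5 = (0 | 0)\{b} | (b.a.0 | a.0) has moves -a-> m11, -b-> m10
  m6 = a.(0 | 0)\{b} | (0 | b.a.0) has moves -a-> m9, -b-> m12
  m7 = a.(0 | 0)\{b} | (a.0 | a.0) has moves -a-> m10, -a-> m12, -a-> m13
  m8 = a.(0 | 0)\{b} | (b.a.0 | 0) has moves -a-> m11, -b-> m13
  m9 = (0 | 0)\{b} | (0 | b.a.0) has moves -b-> m14
  m10 = (0 | 0)\{b} | (a.0 | a.0) has moves -a-> m14, -a-> m15
  m11 = (0 | 0)\{b} | (b.a.0 | 0) has moves -b-> m15
  m12 = a.(0 | 0)\{b} | (0 | a.0) has moves -a-> m14, -a-> m16
  m13 = a.(0 | 0)\{b} | (a.0 | 0) has moves -a-> m15, -a-> m16
  m14 = (0 | 0)\{b} | (0 | a.0) has moves -a-> m17
  m15 = (0 | 0)\{b} | (a.0 | 0) has moves -a-> m17
  m16 = a.(0 | 0)\{b} | (0 | 0) has moves -a-> m17
  m17 = (0 | 0)\{b} | (0 | 0) has moves deadlocked
Q's transition system — 18 states:
  n0 = b.(0 | 0)\{b} | (b.a.0 | b.a.0) has moves -b-> n1, -b-> n2, -b-> n3
  n1 = (0 | 0)\{b} | (b.a.0 | b.a.0) has moves -b-> n4, -b-> n5
  n2 = b.(0 | 0)\{b} | (a.0 | b.a.0) has moves -a-> n6, -b-> n4, -b-> n7
  n3 = b.(0 | 0)\{b} | (b.a.0 | a.0) has moves -a-> n8, -b-> n5, -b-> n7
  n4 = (0 | 0)\{b} | (a.0 | b.a.0) has moves -a-> n9, -b-> n10
  n5 = (0 | 0)\{b} | (b.a.0 | a.0) has moves -a-> n11, -b-> n10
  n6 = b.(0 | 0)\{b} | (0 | b.a.0) has moves -b-> n12, -b-> n9
  n7 = b.(0 | 0)\{b} | (a.0 | a.0) has moves -a-> n12, -a-> n13, -b-> n10
  n8 = b.(0 | 0)\{b} | (b.a.0 | 0) has moves -b-> n11, -b-> n13
  n9 = (0 | 0)\{b} | (0 | b.a.0) has moves -b-> n14
  n10 = (0 | 0)\{b} | (a.0 | a.0) has moves -a-> n14, -a-> n15
  n11 = (0 | 0)\{b} | (b.a.0 | 0) has moves -b-> n15
  n12 = b.(0 | 0)\{b} | (0 | a.0) has moves -a-> n16, -b-> n14
  n13 = b.(0 | 0)\{b} | (a.0 | 0) has moves -a-> n16, -b-> n15
  n14 = (0 | 0)\{b} | (0 | a.0) has moves -a-> n17
  n15 = (0 | 0)\{b} | (a.0 | 0) has moves -a-> n17
  n16 = b.(0 | 0)\{b} | (0 | 0) has moves -b-> n17
  n17 = (0 | 0)\{b} | (0 | 0) has moves deadlocked
Executing a from P (initial set {m0}):
  [1] a ⇒ {m1}
  ✓ P
Executing a from Q (initial set {n0}):
  [1] a ⇒ no successor for Q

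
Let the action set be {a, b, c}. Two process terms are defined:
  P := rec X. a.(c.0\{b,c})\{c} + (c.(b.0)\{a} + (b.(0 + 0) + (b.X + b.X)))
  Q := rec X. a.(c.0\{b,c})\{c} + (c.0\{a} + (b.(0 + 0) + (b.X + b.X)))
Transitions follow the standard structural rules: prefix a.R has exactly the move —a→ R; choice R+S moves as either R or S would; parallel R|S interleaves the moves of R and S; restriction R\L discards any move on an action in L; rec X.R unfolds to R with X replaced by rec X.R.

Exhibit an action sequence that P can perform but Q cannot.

cb

LTS(P): 5 reachable states
  u0 = rec X. a.(c.0\{b,c})\{c} + (c.(b.0)\{a} + (b.(0 + 0) + (b.X + b.X))) has moves —a→ u1, —b→ u0, —b→ u2, —c→ u3
  u1 = (c.0\{b,c})\{c} has moves (no moves)
  u2 = 0 + 0 has moves (no moves)
  u3 = (b.0)\{a} has moves —b→ u4
  u4 = 0\{a} has moves (no moves)
LTS(Q): 4 reachable states
  v0 = rec X. a.(c.0\{b,c})\{c} + (c.0\{a} + (b.(0 + 0) + (b.X + b.X))) has moves —a→ v1, —b→ v0, —b→ v2, —c→ v3
  v1 = (c.0\{b,c})\{c} has moves (no moves)
  v2 = 0 + 0 has moves (no moves)
  v3 = 0\{a} has moves (no moves)
Run σ = ⟨cb⟩ on P: start {u0}
  after c @ step 1: {u3}
  after b @ step 2: {u4}
  — P admits the full trace.
Run σ = ⟨cb⟩ on Q: start {v0}
  after c @ step 1: {v3}
  after b @ step 2: ∅  — Q cannot continue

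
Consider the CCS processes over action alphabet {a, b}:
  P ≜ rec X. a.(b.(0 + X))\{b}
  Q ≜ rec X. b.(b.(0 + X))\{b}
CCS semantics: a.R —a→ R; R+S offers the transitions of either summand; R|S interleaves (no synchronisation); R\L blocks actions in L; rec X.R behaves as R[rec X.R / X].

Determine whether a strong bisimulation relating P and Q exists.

P ≁ Q

P's transition system — 2 states:
  p0 = rec X. a.(b.(0 + X))\{b} has moves —a→ p1
  p1 = (b.(0 + (rec X. a.(b.(0 + X))\{b})))\{b} has moves ·
Q's transition system — 2 states:
  q0 = rec X. b.(b.(0 + X))\{b} has moves —b→ q1
  q1 = (b.(0 + (rec X. b.(b.(0 + X))\{b})))\{b} has moves ·
Coarsest stable partition (strong bisimilarity classes):
  B0 = {p0}
  B1 = {p1, q1}
  B2 = {q0}
p0 ∈ B0, q0 ∈ B2 → different blocks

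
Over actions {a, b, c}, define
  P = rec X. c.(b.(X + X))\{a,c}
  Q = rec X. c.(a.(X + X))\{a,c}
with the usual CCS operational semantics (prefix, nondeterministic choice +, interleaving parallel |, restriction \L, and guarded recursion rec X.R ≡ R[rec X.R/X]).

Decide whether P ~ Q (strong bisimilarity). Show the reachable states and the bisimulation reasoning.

P's transition system — 3 states:
  m0 = rec X. c.(b.(X + X))\{a,c} has moves —c→ m1
  m1 = (b.((rec X. c.(b.(X + X))\{a,c}) + (rec X. c.(b.(X + X))\{a,c})))\{a,c} has moves —b→ m2
  m2 = ((rec X. c.(b.(X + X))\{a,c}) + (rec X. c.(b.(X + X))\{a,c}))\{a,c} has moves ·
Q's transition system — 2 states:
  n0 = rec X. c.(a.(X + X))\{a,c} has moves —c→ n1
  n1 = (a.((rec X. c.(a.(X + X))\{a,c}) + (rec X. c.(a.(X + X))\{a,c})))\{a,c} has moves ·
Bisimilarity quotient blocks:
  B0 = {m0}
  B1 = {m1}
  B2 = {m2, n1}
  B3 = {n0}
m0 ∈ B0, n0 ∈ B3 → different blocks

P ≁ Q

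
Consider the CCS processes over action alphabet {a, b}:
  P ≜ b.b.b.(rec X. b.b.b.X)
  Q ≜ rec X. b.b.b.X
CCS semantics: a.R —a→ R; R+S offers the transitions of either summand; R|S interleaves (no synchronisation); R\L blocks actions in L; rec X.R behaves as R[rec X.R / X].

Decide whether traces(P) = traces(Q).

P's transition system — 4 states:
  p0 = b.b.b.(rec X. b.b.b.X) :: --b--▸ p1
  p1 = b.b.(rec X. b.b.b.X) :: --b--▸ p2
  p2 = b.(rec X. b.b.b.X) :: --b--▸ p3
  p3 = rec X. b.b.b.X :: --b--▸ p1
Q's transition system — 3 states:
  q0 = rec X. b.b.b.X :: --b--▸ q1
  q1 = b.b.(rec X. b.b.b.X) :: --b--▸ q2
  q2 = b.(rec X. b.b.b.X) :: --b--▸ q0
Partition-refinement fixed point:
  B0 = {p0, p1, p2, p3, q0, q1, q2}
p0 ∈ B0, q0 ∈ B0 → same block
Bisimilar ⇒ trace-equivalent.

trace-equivalent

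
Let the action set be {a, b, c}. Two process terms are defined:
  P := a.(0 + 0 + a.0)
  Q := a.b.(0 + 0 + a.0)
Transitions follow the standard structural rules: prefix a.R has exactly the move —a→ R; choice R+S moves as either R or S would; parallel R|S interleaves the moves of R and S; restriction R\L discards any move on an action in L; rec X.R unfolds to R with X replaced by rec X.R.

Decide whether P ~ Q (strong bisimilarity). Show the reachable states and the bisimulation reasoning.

NO

P's transition system — 3 states:
  m0 = a.(0 + 0 + a.0) | -a-> m1
  m1 = 0 + 0 + a.0 | -a-> m2
  m2 = 0 | (no moves)
Q's transition system — 4 states:
  n0 = a.b.(0 + 0 + a.0) | -a-> n1
  n1 = b.(0 + 0 + a.0) | -b-> n2
  n2 = 0 + 0 + a.0 | -a-> n3
  n3 = 0 | (no moves)
Partition-refinement fixed point:
  B0 = {m0}
  B1 = {m1, n2}
  B2 = {m2, n3}
  B3 = {n0}
  B4 = {n1}
m0 ∈ B0, n0 ∈ B3 → different blocks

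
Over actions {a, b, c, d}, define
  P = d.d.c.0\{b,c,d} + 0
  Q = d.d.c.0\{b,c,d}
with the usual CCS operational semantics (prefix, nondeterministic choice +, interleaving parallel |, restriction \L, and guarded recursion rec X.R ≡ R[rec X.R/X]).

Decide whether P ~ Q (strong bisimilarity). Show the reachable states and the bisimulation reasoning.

LTS(P): 4 reachable states
  m0 = d.d.c.0\{b,c,d} + 0 | -d-> m1
  m1 = d.c.0\{b,c,d} | -d-> m2
  m2 = c.0\{b,c,d} | -c-> m3
  m3 = 0\{b,c,d} | (no moves)
LTS(Q): 4 reachable states
  n0 = d.d.c.0\{b,c,d} | -d-> n1
  n1 = d.c.0\{b,c,d} | -d-> n2
  n2 = c.0\{b,c,d} | -c-> n3
  n3 = 0\{b,c,d} | (no moves)
Partition-refinement fixed point:
  B0 = {m0, n0}
  B1 = {m1, n1}
  B2 = {m2, n2}
  B3 = {m3, n3}
m0 ∈ B0, n0 ∈ B0 → same block

P ~ Q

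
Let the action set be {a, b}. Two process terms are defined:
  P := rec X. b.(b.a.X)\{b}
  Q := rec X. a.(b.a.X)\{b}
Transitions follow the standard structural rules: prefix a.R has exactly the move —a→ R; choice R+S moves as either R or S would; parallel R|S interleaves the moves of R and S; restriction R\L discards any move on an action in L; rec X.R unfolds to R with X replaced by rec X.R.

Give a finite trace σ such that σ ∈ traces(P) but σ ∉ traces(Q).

b

P's transition system — 2 states:
  p0 = rec X. b.(b.a.X)\{b} | -b-> p1
  p1 = (b.a.(rec X. b.(b.a.X)\{b}))\{b} | ∅
Q's transition system — 2 states:
  q0 = rec X. a.(b.a.X)\{b} | -a-> q1
  q1 = (b.a.(rec X. a.(b.a.X)\{b}))\{b} | ∅
Executing b from P (initial set {p0}):
  step 1 (b): {p1}
  ✓ P
Executing b from Q (initial set {q0}):
  step 1 (b): no successor for Q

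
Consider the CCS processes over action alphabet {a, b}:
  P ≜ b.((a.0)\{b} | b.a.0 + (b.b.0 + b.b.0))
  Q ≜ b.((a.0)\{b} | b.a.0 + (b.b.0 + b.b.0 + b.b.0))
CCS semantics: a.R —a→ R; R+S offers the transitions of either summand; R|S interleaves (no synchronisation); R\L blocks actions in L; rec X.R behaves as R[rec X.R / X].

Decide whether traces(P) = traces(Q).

trace-equivalent

LTS(P): 9 reachable states
  u0 = b.((a.0)\{b} | b.a.0 + (b.b.0 + b.b.0)) has moves -b-> u1
  u1 = (a.0)\{b} | b.a.0 + (b.b.0 + b.b.0) has moves -a-> u2, -b-> u3, -b-> u4
  u2 = 0\{b} | b.a.0 has moves -b-> u5
  u3 = (a.0)\{b} | a.0 has moves -a-> u5, -a-> u6
  u4 = b.0 has moves -b-> u7
  u5 = 0\{b} | a.0 has moves -a-> u8
  u6 = (a.0)\{b} | 0 has moves -a-> u8
  u7 = 0 has moves ∅
  u8 = 0\{b} | 0 has moves ∅
LTS(Q): 9 reachable states
  v0 = b.((a.0)\{b} | b.a.0 + (b.b.0 + b.b.0 + b.b.0)) has moves -b-> v1
  v1 = (a.0)\{b} | b.a.0 + (b.b.0 + b.b.0 + b.b.0) has moves -a-> v2, -b-> v3, -b-> v4
  v2 = 0\{b} | b.a.0 has moves -b-> v5
  v3 = (a.0)\{b} | a.0 has moves -a-> v5, -a-> v6
  v4 = b.0 has moves -b-> v7
  v5 = 0\{b} | a.0 has moves -a-> v8
  v6 = (a.0)\{b} | 0 has moves -a-> v8
  v7 = 0 has moves ∅
  v8 = 0\{b} | 0 has moves ∅
Partition-refinement fixed point:
  B0 = {u0, v0}
  B1 = {u1, v1}
  B2 = {u2, v2}
  B3 = {u5, u6, v5, v6}
  B4 = {u7, u8, v7, v8}
  B5 = {u3, v3}
  B6 = {u4, v4}
u0 ∈ B0, v0 ∈ B0 → same block
Bisimilar ⇒ trace-equivalent.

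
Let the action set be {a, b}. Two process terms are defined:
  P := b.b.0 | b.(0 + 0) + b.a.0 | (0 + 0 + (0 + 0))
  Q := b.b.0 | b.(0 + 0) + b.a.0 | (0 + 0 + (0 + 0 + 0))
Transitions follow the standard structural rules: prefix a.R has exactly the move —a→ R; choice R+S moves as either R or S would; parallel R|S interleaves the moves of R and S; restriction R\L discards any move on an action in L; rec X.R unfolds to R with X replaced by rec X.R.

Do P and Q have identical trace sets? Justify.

trace-equivalent

P's transition system — 8 states:
  m0 = b.b.0 | b.(0 + 0) + b.a.0 | (0 + 0 + (0 + 0)) has moves =b=> m1, =b=> m2, =b=> m3
  m1 = a.0 | (0 + 0 + (0 + 0)) has moves =a=> m4
  m2 = b.0 | b.(0 + 0) has moves =b=> m5, =b=> m6
  m3 = b.b.0 | (0 + 0) has moves =b=> m6
  m4 = 0 | (0 + 0 + (0 + 0)) has moves ·
  m5 = 0 | b.(0 + 0) has moves =b=> m7
  m6 = b.0 | (0 + 0) has moves =b=> m7
  m7 = 0 | (0 + 0) has moves ·
Q's transition system — 8 states:
  n0 = b.b.0 | b.(0 + 0) + b.a.0 | (0 + 0 + (0 + 0 + 0)) has moves =b=> n1, =b=> n2, =b=> n3
  n1 = a.0 | (0 + 0 + (0 + 0 + 0)) has moves =a=> n4
  n2 = b.0 | b.(0 + 0) has moves =b=> n5, =b=> n6
  n3 = b.b.0 | (0 + 0) has moves =b=> n6
  n4 = 0 | (0 + 0 + (0 + 0 + 0)) has moves ·
  n5 = 0 | b.(0 + 0) has moves =b=> n7
  n6 = b.0 | (0 + 0) has moves =b=> n7
  n7 = 0 | (0 + 0) has moves ·
Partition-refinement fixed point:
  B0 = {m0, n0}
  B1 = {m1, n1}
  B2 = {m4, m7, n4, n7}
  B3 = {m2, m3, n2, n3}
  B4 = {m5, m6, n5, n6}
m0 ∈ B0, n0 ∈ B0 → same block
Bisimilar ⇒ trace-equivalent.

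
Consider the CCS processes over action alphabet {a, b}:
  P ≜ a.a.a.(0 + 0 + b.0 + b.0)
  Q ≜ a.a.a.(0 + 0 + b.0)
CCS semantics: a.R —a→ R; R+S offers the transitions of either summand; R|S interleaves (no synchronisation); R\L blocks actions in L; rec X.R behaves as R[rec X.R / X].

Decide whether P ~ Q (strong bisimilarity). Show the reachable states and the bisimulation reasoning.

LTS(P): 5 reachable states
  s0 = a.a.a.(0 + 0 + b.0 + b.0) ⊢ =a=> s1
  s1 = a.a.(0 + 0 + b.0 + b.0) ⊢ =a=> s2
  s2 = a.(0 + 0 + b.0 + b.0) ⊢ =a=> s3
  s3 = 0 + 0 + b.0 + b.0 ⊢ =b=> s4
  s4 = 0 ⊢ deadlocked
LTS(Q): 5 reachable states
  t0 = a.a.a.(0 + 0 + b.0) ⊢ =a=> t1
  t1 = a.a.(0 + 0 + b.0) ⊢ =a=> t2
  t2 = a.(0 + 0 + b.0) ⊢ =a=> t3
  t3 = 0 + 0 + b.0 ⊢ =b=> t4
  t4 = 0 ⊢ deadlocked
Coarsest stable partition (strong bisimilarity classes):
  B0 = {s0, t0}
  B1 = {s1, t1}
  B2 = {s2, t2}
  B3 = {s3, t3}
  B4 = {s4, t4}
s0 ∈ B0, t0 ∈ B0 → same block

bisimilar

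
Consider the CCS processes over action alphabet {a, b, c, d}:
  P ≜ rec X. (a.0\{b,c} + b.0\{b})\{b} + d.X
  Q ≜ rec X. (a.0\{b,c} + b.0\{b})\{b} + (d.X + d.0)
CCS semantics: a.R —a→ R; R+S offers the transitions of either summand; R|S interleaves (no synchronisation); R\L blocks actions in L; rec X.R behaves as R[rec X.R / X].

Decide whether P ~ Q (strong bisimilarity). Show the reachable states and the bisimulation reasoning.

LTS(P): 2 reachable states
  m0 = rec X. (a.0\{b,c} + b.0\{b})\{b} + d.X → —a→ m1, —d→ m0
  m1 = 0\{b,c}\{b} → stopped
LTS(Q): 3 reachable states
  n0 = rec X. (a.0\{b,c} + b.0\{b})\{b} + (d.X + d.0) → —a→ n1, —d→ n0, —d→ n2
  n1 = 0\{b,c}\{b} → stopped
  n2 = 0 → stopped
Partition-refinement fixed point:
  B0 = {m0}
  B1 = {m1, n1, n2}
  B2 = {n0}
m0 ∈ B0, n0 ∈ B2 → different blocks

NO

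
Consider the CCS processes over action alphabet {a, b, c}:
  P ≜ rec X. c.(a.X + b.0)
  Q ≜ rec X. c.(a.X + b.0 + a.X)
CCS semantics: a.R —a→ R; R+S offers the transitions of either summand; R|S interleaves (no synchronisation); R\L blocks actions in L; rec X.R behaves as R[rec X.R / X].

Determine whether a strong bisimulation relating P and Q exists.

Reachable graph of P (3 states):
  p0 = rec X. c.(a.X + b.0) ⊢ -c-> p1
  p1 = a.(rec X. c.(a.X + b.0)) + b.0 ⊢ -a-> p0, -b-> p2
  p2 = 0 ⊢ ∅
Reachable graph of Q (3 states):
  q0 = rec X. c.(a.X + b.0 + a.X) ⊢ -c-> q1
  q1 = a.(rec X. c.(a.X + b.0 + a.X)) + b.0 + a.(rec X. c.(a.X + b.0 + a.X)) ⊢ -a-> q0, -b-> q2
  q2 = 0 ⊢ ∅
Partition-refinement fixed point:
  B0 = {p0, q0}
  B1 = {p1, q1}
  B2 = {p2, q2}
p0 ∈ B0, q0 ∈ B0 → same block

YES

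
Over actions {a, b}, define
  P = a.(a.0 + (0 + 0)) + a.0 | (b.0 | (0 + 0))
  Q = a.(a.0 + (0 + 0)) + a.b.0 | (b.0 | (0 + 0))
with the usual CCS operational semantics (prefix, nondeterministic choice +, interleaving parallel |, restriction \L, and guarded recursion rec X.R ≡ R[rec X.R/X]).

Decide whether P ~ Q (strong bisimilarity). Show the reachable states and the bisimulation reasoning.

NO

P's transition system — 6 states:
  p0 = a.(a.0 + (0 + 0)) + a.0 | (b.0 | (0 + 0)) → ··a··> p1, ··a··> p2, ··b··> p3
  p1 = 0 | (b.0 | (0 + 0)) → ··b··> p4
  p2 = a.0 + (0 + 0) → ··a··> p5
  p3 = a.0 | (0 | (0 + 0)) → ··a··> p4
  p4 = 0 | (0 | (0 + 0)) → deadlocked
  p5 = 0 → deadlocked
Q's transition system — 8 states:
  q0 = a.(a.0 + (0 + 0)) + a.b.0 | (b.0 | (0 + 0)) → ··a··> q1, ··a··> q2, ··b··> q3
  q1 = a.0 + (0 + 0) → ··a··> q4
  q2 = b.0 | (b.0 | (0 + 0)) → ··b··> q5, ··b··> q6
  q3 = a.b.0 | (0 | (0 + 0)) → ··a··> q6
  q4 = 0 → deadlocked
  q5 = 0 | (b.0 | (0 + 0)) → ··b··> q7
  q6 = b.0 | (0 | (0 + 0)) → ··b··> q7
  q7 = 0 | (0 | (0 + 0)) → deadlocked
Partition-refinement fixed point:
  B0 = {p0}
  B1 = {p2, p3, q1}
  B2 = {p4, p5, q4, q7}
  B3 = {p1, q5, q6}
  B4 = {q0}
  B5 = {q3}
  B6 = {q2}
p0 ∈ B0, q0 ∈ B4 → different blocks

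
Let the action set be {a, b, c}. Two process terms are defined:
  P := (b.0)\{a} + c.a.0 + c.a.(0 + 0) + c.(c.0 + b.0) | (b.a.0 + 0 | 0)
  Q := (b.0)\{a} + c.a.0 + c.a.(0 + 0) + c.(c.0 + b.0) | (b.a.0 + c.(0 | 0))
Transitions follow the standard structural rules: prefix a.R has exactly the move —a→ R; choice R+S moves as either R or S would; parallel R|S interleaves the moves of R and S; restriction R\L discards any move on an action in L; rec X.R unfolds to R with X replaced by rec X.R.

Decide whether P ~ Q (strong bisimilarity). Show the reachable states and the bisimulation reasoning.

Reachable graph of P (14 states):
  u0 = (b.0)\{a} + c.a.0 + c.a.(0 + 0) + c.(c.0 + b.0) | (b.a.0 + 0 | 0) ⊢ —b→ u1, —b→ u2, —c→ u3, —c→ u4, —c→ u5
  u1 = 0\{a} ⊢ ·
  u2 = c.(c.0 + b.0) | a.0 ⊢ —a→ u6, —c→ u7
  u3 = (c.0 + b.0) | (b.a.0 + 0 | 0) ⊢ —b→ u7, —b→ u8, —c→ u8
  u4 = a.(0 + 0) ⊢ —a→ u9
  u5 = a.0 ⊢ —a→ u10
  u6 = c.(c.0 + b.0) | 0 ⊢ —c→ u11
  u7 = (c.0 + b.0) | a.0 ⊢ —a→ u11, —b→ u12, —c→ u12
  u8 = 0 | (b.a.0 + 0 | 0) ⊢ —b→ u12
  u9 = 0 + 0 ⊢ ·
  u10 = 0 ⊢ ·
  u11 = (c.0 + b.0) | 0 ⊢ —b→ u13, —c→ u13
  u12 = 0 | a.0 ⊢ —a→ u13
  u13 = 0 | 0 ⊢ ·
Reachable graph of Q (17 states):
  v0 = (b.0)\{a} + c.a.0 + c.a.(0 + 0) + c.(c.0 + b.0) | (b.a.0 + c.(0 | 0)) ⊢ —b→ v1, —b→ v2, —c→ v3, —c→ v4, —c→ v5, —c→ v6
  v1 = 0\{a} ⊢ ·
  v2 = c.(c.0 + b.0) | a.0 ⊢ —a→ v7, —c→ v8
  v3 = (c.0 + b.0) | (b.a.0 + c.(0 | 0)) ⊢ —b→ v8, —b→ v9, —c→ v10, —c→ v9
  v4 = a.(0 + 0) ⊢ —a→ v11
  v5 = a.0 ⊢ —a→ v12
  v6 = c.(c.0 + b.0) | (0 | 0) ⊢ —c→ v10
  v7 = c.(c.0 + b.0) | 0 ⊢ —c→ v13
  v8 = (c.0 + b.0) | a.0 ⊢ —a→ v13, —b→ v14, —c→ v14
  v9 = 0 | (b.a.0 + c.(0 | 0)) ⊢ —b→ v14, —c→ v15
  v10 = (c.0 + b.0) | (0 | 0) ⊢ —b→ v15, —c→ v15
  v11 = 0 + 0 ⊢ ·
  v12 = 0 ⊢ ·
  v13 = (c.0 + b.0) | 0 ⊢ —b→ v16, —c→ v16
  v14 = 0 | a.0 ⊢ —a→ v16
  v15 = 0 | (0 | 0) ⊢ ·
  v16 = 0 | 0 ⊢ ·
Bisimilarity quotient blocks:
  B0 = {u0}
  B1 = {u1, u10, u13, u9, v1, v11, v12, v15, v16}
  B2 = {u12, u4, u5, v14, v4, v5}
  B3 = {u3}
  B4 = {u8}
  B5 = {u7, v8}
  B6 = {u11, v10, v13}
  B7 = {u2, v2}
  B8 = {u6, v6, v7}
  B9 = {v0}
  B10 = {v3}
  B11 = {v9}
u0 ∈ B0, v0 ∈ B9 → different blocks

NO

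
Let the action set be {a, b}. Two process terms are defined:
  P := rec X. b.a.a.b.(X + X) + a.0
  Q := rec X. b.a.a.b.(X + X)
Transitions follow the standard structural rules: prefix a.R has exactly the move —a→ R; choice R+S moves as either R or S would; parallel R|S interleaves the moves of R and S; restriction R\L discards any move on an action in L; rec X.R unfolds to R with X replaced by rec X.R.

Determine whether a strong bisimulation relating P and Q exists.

P's transition system — 6 states:
  p0 = rec X. b.a.a.b.(X + X) + a.0 :: ··a··> p1, ··b··> p2
  p1 = 0 :: ·
  p2 = a.a.b.((rec X. b.a.a.b.(X + X) + a.0) + (rec X. b.a.a.b.(X + X) + a.0)) :: ··a··> p3
  p3 = a.b.((rec X. b.a.a.b.(X + X) + a.0) + (rec X. b.a.a.b.(X + X) + a.0)) :: ··a··> p4
  p4 = b.((rec X. b.a.a.b.(X + X) + a.0) + (rec X. b.a.a.b.(X + X) + a.0)) :: ··b··> p5
  p5 = (rec X. b.a.a.b.(X + X) + a.0) + (rec X. b.a.a.b.(X + X) + a.0) :: ··a··> p1, ··b··> p2
Q's transition system — 5 states:
  q0 = rec X. b.a.a.b.(X + X) :: ··b··> q1
  q1 = a.a.b.((rec X. b.a.a.b.(X + X)) + (rec X. b.a.a.b.(X + X))) :: ··a··> q2
  q2 = a.b.((rec X. b.a.a.b.(X + X)) + (rec X. b.a.a.b.(X + X))) :: ··a··> q3
  q3 = b.((rec X. b.a.a.b.(X + X)) + (rec X. b.a.a.b.(X + X))) :: ··b··> q4
  q4 = (rec X. b.a.a.b.(X + X)) + (rec X. b.a.a.b.(X + X)) :: ··b··> q1
Partition-refinement fixed point:
  B0 = {p0, p5}
  B1 = {p1}
  B2 = {p2}
  B3 = {p3}
  B4 = {p4}
  B5 = {q0, q4}
  B6 = {q1}
  B7 = {q2}
  B8 = {q3}
p0 ∈ B0, q0 ∈ B5 → different blocks

P ≁ Q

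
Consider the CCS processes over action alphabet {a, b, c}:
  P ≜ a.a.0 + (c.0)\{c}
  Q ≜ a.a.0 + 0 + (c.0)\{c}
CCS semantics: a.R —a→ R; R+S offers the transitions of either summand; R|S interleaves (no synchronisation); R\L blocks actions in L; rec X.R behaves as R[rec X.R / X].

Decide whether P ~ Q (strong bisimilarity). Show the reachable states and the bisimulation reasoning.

bisimilar

P's transition system — 3 states:
  m0 = a.a.0 + (c.0)\{c} ⊢ -a-> m1
  m1 = a.0 ⊢ -a-> m2
  m2 = 0 ⊢ ·
Q's transition system — 3 states:
  n0 = a.a.0 + 0 + (c.0)\{c} ⊢ -a-> n1
  n1 = a.0 ⊢ -a-> n2
  n2 = 0 ⊢ ·
Bisimilarity quotient blocks:
  B0 = {m0, n0}
  B1 = {m1, n1}
  B2 = {m2, n2}
m0 ∈ B0, n0 ∈ B0 → same block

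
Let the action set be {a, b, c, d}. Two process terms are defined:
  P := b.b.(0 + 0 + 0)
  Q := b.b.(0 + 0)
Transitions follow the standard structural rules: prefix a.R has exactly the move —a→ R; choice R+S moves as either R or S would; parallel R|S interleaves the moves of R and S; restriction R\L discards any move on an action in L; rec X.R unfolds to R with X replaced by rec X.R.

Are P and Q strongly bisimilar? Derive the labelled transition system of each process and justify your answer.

LTS(P): 3 reachable states
  u0 = b.b.(0 + 0 + 0) ⊢ -b-> u1
  u1 = b.(0 + 0 + 0) ⊢ -b-> u2
  u2 = 0 + 0 + 0 ⊢ ∅
LTS(Q): 3 reachable states
  v0 = b.b.(0 + 0) ⊢ -b-> v1
  v1 = b.(0 + 0) ⊢ -b-> v2
  v2 = 0 + 0 ⊢ ∅
Partition-refinement fixed point:
  B0 = {u0, v0}
  B1 = {u1, v1}
  B2 = {u2, v2}
u0 ∈ B0, v0 ∈ B0 → same block

bisimilar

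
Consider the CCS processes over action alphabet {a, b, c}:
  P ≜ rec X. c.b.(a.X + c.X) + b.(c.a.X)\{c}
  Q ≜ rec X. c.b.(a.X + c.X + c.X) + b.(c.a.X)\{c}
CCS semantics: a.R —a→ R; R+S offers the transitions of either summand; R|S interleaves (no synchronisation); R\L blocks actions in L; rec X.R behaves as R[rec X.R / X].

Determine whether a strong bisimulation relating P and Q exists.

YES

Reachable graph of P (4 states):
  p0 = rec X. c.b.(a.X + c.X) + b.(c.a.X)\{c} | —b→ p1, —c→ p2
  p1 = (c.a.(rec X. c.b.(a.X + c.X) + b.(c.a.X)\{c}))\{c} | stopped
  p2 = b.(a.(rec X. c.b.(a.X + c.X) + b.(c.a.X)\{c}) + c.(rec X. c.b.(a.X + c.X) + b.(c.a.X)\{c})) | —b→ p3
  p3 = a.(rec X. c.b.(a.X + c.X) + b.(c.a.X)\{c}) + c.(rec X. c.b.(a.X + c.X) + b.(c.a.X)\{c}) | —a→ p0, —c→ p0
Reachable graph of Q (4 states):
  q0 = rec X. c.b.(a.X + c.X + c.X) + b.(c.a.X)\{c} | —b→ q1, —c→ q2
  q1 = (c.a.(rec X. c.b.(a.X + c.X + c.X) + b.(c.a.X)\{c}))\{c} | stopped
  q2 = b.(a.(rec X. c.b.(a.X + c.X + c.X) + b.(c.a.X)\{c}) + c.(rec X. c.b.(a.X + c.X + c.X) + b.(c.a.X)\{c}) + c.(rec X. c.b.(a.X + c.X + c.X) + b.(c.a.X)\{c})) | —b→ q3
  q3 = a.(rec X. c.b.(a.X + c.X + c.X) + b.(c.a.X)\{c}) + c.(rec X. c.b.(a.X + c.X + c.X) + b.(c.a.X)\{c}) + c.(rec X. c.b.(a.X + c.X + c.X) + b.(c.a.X)\{c}) | —a→ q0, —c→ q0
Partition-refinement fixed point:
  B0 = {p0, q0}
  B1 = {p2, q2}
  B2 = {p3, q3}
  B3 = {p1, q1}
p0 ∈ B0, q0 ∈ B0 → same block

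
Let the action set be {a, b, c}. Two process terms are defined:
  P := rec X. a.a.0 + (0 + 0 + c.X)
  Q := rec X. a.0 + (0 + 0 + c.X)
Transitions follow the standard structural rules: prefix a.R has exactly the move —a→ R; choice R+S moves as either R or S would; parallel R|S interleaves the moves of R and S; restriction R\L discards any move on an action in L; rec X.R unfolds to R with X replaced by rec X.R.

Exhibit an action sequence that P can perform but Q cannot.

aa

LTS(P): 3 reachable states
  u0 = rec X. a.a.0 + (0 + 0 + c.X) has moves ··a··> u1, ··c··> u0
  u1 = a.0 has moves ··a··> u2
  u2 = 0 has moves stopped
LTS(Q): 2 reachable states
  v0 = rec X. a.0 + (0 + 0 + c.X) has moves ··a··> v1, ··c··> v0
  v1 = 0 has moves stopped
Executing aa from P (initial set {u0}):
  after a @ step 1: {u1}
  after a @ step 2: {u2}
  ✓ P
Executing aa from Q (initial set {v0}):
  after a @ step 1: {v1}
  after a @ step 2: ∅  — Q cannot continue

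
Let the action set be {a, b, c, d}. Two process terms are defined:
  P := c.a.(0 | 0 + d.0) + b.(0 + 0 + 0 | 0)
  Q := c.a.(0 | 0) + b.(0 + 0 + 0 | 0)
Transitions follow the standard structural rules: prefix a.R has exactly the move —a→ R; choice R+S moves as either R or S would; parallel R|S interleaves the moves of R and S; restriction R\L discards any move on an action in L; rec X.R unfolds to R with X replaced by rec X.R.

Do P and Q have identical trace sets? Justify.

P's transition system — 5 states:
  p0 = c.a.(0 | 0 + d.0) + b.(0 + 0 + 0 | 0) has moves =b=> p1, =c=> p2
  p1 = 0 + 0 + 0 | 0 has moves deadlocked
  p2 = a.(0 | 0 + d.0) has moves =a=> p3
  p3 = 0 | 0 + d.0 has moves =d=> p4
  p4 = 0 has moves deadlocked
Q's transition system — 4 states:
  q0 = c.a.(0 | 0) + b.(0 + 0 + 0 | 0) has moves =b=> q1, =c=> q2
  q1 = 0 + 0 + 0 | 0 has moves deadlocked
  q2 = a.(0 | 0) has moves =a=> q3
  q3 = 0 | 0 has moves deadlocked
Trace ⟨cad⟩ through P, begin at {p0}:
  after c @ step 1: {p2}
  after a @ step 2: {p3}
  after d @ step 3: {p4}
  — P admits the full trace.
Trace ⟨cad⟩ through Q, begin at {q0}:
  after c @ step 1: {q2}
  after a @ step 2: {q3}
  after d @ step 3: ∅  — Q cannot continue

traces(P) ≠ traces(Q) — witness ⟨cad⟩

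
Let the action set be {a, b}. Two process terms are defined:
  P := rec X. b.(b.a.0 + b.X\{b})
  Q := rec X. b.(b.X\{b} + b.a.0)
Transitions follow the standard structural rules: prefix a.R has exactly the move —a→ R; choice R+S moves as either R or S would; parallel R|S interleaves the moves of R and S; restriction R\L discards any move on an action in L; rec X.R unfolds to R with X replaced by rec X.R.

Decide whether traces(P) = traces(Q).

Reachable graph of P (5 states):
  u0 = rec X. b.(b.a.0 + b.X\{b}) ⊢ -b-> u1
  u1 = b.a.0 + b.(rec X. b.(b.a.0 + b.X\{b}))\{b} ⊢ -b-> u2, -b-> u3
  u2 = (rec X. b.(b.a.0 + b.X\{b}))\{b} ⊢ ·
  u3 = a.0 ⊢ -a-> u4
  u4 = 0 ⊢ ·
Reachable graph of Q (5 states):
  v0 = rec X. b.(b.X\{b} + b.a.0) ⊢ -b-> v1
  v1 = b.(rec X. b.(b.X\{b} + b.a.0))\{b} + b.a.0 ⊢ -b-> v2, -b-> v3
  v2 = (rec X. b.(b.X\{b} + b.a.0))\{b} ⊢ ·
  v3 = a.0 ⊢ -a-> v4
  v4 = 0 ⊢ ·
Bisimilarity quotient blocks:
  B0 = {u0, v0}
  B1 = {u1, v1}
  B2 = {u3, v3}
  B3 = {u2, u4, v2, v4}
u0 ∈ B0, v0 ∈ B0 → same block
Bisimilar ⇒ trace-equivalent.

traces(P) = traces(Q)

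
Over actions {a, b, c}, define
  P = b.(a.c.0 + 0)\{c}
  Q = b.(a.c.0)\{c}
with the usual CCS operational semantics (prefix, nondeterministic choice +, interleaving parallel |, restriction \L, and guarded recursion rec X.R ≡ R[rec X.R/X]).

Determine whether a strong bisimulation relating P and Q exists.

bisimilar

LTS(P): 3 reachable states
  s0 = b.(a.c.0 + 0)\{c} → =b=> s1
  s1 = (a.c.0 + 0)\{c} → =a=> s2
  s2 = (c.0)\{c} → ·
LTS(Q): 3 reachable states
  t0 = b.(a.c.0)\{c} → =b=> t1
  t1 = (a.c.0)\{c} → =a=> t2
  t2 = (c.0)\{c} → ·
Partition-refinement fixed point:
  B0 = {s0, t0}
  B1 = {s1, t1}
  B2 = {s2, t2}
s0 ∈ B0, t0 ∈ B0 → same block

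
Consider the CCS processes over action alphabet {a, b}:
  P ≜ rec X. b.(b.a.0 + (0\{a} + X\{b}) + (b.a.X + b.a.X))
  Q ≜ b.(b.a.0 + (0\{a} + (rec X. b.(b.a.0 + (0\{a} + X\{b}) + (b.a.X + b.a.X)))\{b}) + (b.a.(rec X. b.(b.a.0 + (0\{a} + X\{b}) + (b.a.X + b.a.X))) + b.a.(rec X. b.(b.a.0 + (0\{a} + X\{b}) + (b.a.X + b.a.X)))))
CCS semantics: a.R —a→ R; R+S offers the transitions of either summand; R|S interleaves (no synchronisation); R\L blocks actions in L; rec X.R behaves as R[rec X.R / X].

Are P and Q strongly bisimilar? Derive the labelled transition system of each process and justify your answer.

Reachable graph of P (5 states):
  p0 = rec X. b.(b.a.0 + (0\{a} + X\{b}) + (b.a.X + b.a.X)) ⊢ -b-> p1
  p1 = b.a.0 + (0\{a} + (rec X. b.(b.a.0 + (0\{a} + X\{b}) + (b.a.X + b.a.X)))\{b}) + (b.a.(rec X. b.(b.a.0 + (0\{a} + X\{b}) + (b.a.X + b.a.X))) + b.a.(rec X. b.(b.a.0 + (0\{a} + X\{b}) + (b.a.X + b.a.X)))) ⊢ -b-> p2, -b-> p3
  p2 = a.(rec X. b.(b.a.0 + (0\{a} + X\{b}) + (b.a.X + b.a.X))) ⊢ -a-> p0
  p3 = a.0 ⊢ -a-> p4
  p4 = 0 ⊢ stopped
Reachable graph of Q (6 states):
  q0 = b.(b.a.0 + (0\{a} + (rec X. b.(b.a.0 + (0\{a} + X\{b}) + (b.a.X + b.a.X)))\{b}) + (b.a.(rec X. b.(b.a.0 + (0\{a} + X\{b}) + (b.a.X + b.a.X))) + b.a.(rec X. b.(b.a.0 + (0\{a} + X\{b}) + (b.a.X + b.a.X))))) ⊢ -b-> q1
  q1 = b.a.0 + (0\{a} + (rec X. b.(b.a.0 + (0\{a} + X\{b}) + (b.a.X + b.a.X)))\{b}) + (b.a.(rec X. b.(b.a.0 + (0\{a} + X\{b}) + (b.a.X + b.a.X))) + b.a.(rec X. b.(b.a.0 + (0\{a} + X\{b}) + (b.a.X + b.a.X)))) ⊢ -b-> q2, -b-> q3
  q2 = a.(rec X. b.(b.a.0 + (0\{a} + X\{b}) + (b.a.X + b.a.X))) ⊢ -a-> q4
  q3 = a.0 ⊢ -a-> q5
  q4 = rec X. b.(b.a.0 + (0\{a} + X\{b}) + (b.a.X + b.a.X)) ⊢ -b-> q1
  q5 = 0 ⊢ stopped
Coarsest stable partition (strong bisimilarity classes):
  B0 = {p0, q0, q4}
  B1 = {p1, q1}
  B2 = {p2, q2}
  B3 = {p3, q3}
  B4 = {p4, q5}
p0 ∈ B0, q0 ∈ B0 → same block

YES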